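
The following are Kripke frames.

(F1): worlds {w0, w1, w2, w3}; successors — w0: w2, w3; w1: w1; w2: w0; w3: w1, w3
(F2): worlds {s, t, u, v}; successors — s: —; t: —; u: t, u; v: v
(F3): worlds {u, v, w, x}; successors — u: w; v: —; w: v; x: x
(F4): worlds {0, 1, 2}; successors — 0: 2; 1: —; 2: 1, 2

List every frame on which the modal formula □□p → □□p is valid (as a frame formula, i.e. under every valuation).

Frame correspondent (Sahlqvist): ∀x ∀z (xR²z → ∃w (xR²w ∧ z = w)) — i.e. a generalized confluence (Geach) condition.
(F1): satisfies the condition.
(F2): satisfies the condition.
(F3): satisfies the condition.
(F4): satisfies the condition.
Valid on: (F1), (F2), (F3), (F4).

(F1), (F2), (F3), (F4)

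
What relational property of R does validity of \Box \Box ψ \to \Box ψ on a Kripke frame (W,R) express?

density: \forall x \forall y (Rxy \to \exists z (Rxz \wedge Rzy))

Suppose □□ψ→□ψ is valid. Take Rxy and set V(ψ)={w : xR²w}. Then □□ψ at x, so □ψ at x, so ψ at y, i.e. ∃z(Rxz∧Rzy).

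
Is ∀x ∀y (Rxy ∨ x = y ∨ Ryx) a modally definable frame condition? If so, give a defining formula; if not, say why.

Any modally definable frame class is closed under disjoint unions.
Take 4 disjoint single-world reflexive frames: each is trivially connected, but their disjoint union has 4 worlds with no edge between distinct components, so it is not connected.
So the class is not modally definable.

No — not modally definable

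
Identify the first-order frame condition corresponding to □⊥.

□⊥ is valid iff no world has any successor (otherwise □⊥ fails at any world with one).

emptiness of R: ∀x ∀y ¬Rxy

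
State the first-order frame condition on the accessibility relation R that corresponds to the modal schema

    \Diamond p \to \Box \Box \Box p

This is a Sahlqvist (Geach-type) schema ◇^1□^0p → □^3◇^0p.
Minimal-valuation argument: fix x; take any y with xR^1y and any z with xR^3z. Set V(p) to the set of worlds R-reachable from y in exactly 0 steps. Then □^0p holds at y, so the antecedent holds at x; validity forces ◇^0p at z, giving a w with zR^0w and yR^0w.
First-order correspondent: \forall x \forall y \forall z ((xRy \wedge x R^3 z) \to \exists w (y = w \wedge z = w)).

\forall x \forall y \forall z ((xRy \wedge x R^3 z) \to \exists w (y = w \wedge z = w))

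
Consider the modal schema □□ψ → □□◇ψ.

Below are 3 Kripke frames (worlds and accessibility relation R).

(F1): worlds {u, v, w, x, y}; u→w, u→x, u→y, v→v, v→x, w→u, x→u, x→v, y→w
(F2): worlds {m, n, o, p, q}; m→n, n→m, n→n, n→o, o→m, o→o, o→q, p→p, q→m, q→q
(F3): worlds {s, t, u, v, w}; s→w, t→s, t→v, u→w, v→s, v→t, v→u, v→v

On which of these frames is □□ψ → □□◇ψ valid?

This is the axiom for a generalized confluence (Geach) condition; its first-order frame correspondent is ∀x ∀z (xR²z → ∃w (xR²w ∧ zRw)).
(F1): fails — wR²w but no t with wR²t and wRt.
(F2): ✓.
(F3): fails — tR²w but no w* with tR²w* and wRw*.

(F2)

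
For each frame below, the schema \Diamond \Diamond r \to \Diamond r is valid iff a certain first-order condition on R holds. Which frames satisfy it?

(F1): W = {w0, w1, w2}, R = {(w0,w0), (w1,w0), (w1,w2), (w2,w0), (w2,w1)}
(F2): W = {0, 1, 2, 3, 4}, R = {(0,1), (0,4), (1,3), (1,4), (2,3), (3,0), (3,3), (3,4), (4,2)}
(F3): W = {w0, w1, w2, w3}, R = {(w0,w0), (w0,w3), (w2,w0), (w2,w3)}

(F3)

This is the axiom for transitivity; its first-order frame correspondent is \forall x \forall y \forall z (Rxy \wedge Ryz \to Rxz).
(F1): fails — Rw1w2 and Rw2w1 but not Rw1w1.
(F2): fails — R34 and R42 but not R32.
(F3): satisfies the condition.
Valid on: (F3).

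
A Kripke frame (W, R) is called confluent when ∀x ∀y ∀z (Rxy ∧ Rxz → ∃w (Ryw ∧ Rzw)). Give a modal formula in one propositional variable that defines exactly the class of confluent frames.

◇□s → □◇s

A defining formula is ◇□s → □◇s (the .2 axiom).
Suppose ◇□s→□◇s is valid. Take Rxy, Rxz and set V(s)={w : Ryw}. Then □s at y so ◇□s at x, so □◇s at x, so ◇s at z, giving w with Rzw and Ryw.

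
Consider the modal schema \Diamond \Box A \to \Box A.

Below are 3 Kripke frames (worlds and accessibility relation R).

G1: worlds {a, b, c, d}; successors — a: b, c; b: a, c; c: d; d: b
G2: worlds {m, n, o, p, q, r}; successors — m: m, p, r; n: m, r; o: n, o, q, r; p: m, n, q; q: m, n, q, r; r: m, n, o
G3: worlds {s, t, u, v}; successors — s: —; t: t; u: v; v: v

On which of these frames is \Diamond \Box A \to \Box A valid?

G3

This is the axiom for the Euclidean property; its first-order frame correspondent is \forall x \forall y \forall z (Rxy \wedge Rxz \to Ryz).
G1: fails — Rab and Rab but not Rbb.
G2: fails — Rmp and Rmp but not Rpp.
G3: ✓.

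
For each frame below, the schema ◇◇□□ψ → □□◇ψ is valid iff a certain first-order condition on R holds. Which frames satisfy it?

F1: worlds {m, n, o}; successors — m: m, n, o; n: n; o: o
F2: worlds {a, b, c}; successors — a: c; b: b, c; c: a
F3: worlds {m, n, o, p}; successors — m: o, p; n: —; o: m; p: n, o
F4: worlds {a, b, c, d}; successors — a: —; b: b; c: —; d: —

Frame correspondent (Sahlqvist): ∀x ∀y ∀z ((xR²y ∧ xR²z) → ∃w (yR²w ∧ zRw)) — i.e. a generalized confluence (Geach) condition.
F1: fails — mR²n, mR²o but no w with nR²w and oRw.
F2: fails — aR²a, aR²a but no w with aR²w and aRw.
F3: fails — mR²m, mR²n but no w with mR²w and nRw.
F4: satisfies the condition.
Valid on: F4.

F4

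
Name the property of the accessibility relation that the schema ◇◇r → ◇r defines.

transitivity

Replacing r by ¬r and contraposing gives the equivalent schema □r → □□r.
Suppose □r→□□r is valid. Take Rxy, Ryz and set V(r)={w : Rxw}. Then □r at x, so □□r at x, so □r at y, so r at z, i.e. Rxz.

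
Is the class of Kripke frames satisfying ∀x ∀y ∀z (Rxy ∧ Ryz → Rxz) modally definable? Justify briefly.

Definable; □p → □□p defines it

The condition is transitivity. A defining modal formula is □p → □□p.
Suppose □p→□□p is valid. Take Rxy, Ryz and set V(p)={w : Rxw}. Then □p at x, so □□p at x, so □p at y, so p at z, i.e. Rxz.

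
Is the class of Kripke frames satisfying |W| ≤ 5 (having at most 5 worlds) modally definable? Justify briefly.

No — not modally definable

Any modally definable frame class is closed under disjoint unions.
Any modal formula valid on each of 6 disjoint one-world frames is valid on their disjoint union (validity is preserved under disjoint unions). Each one-world frame has |W|=1≤5, but the union has |W|=6.
Hence having at most 5 worlds is not modally definable.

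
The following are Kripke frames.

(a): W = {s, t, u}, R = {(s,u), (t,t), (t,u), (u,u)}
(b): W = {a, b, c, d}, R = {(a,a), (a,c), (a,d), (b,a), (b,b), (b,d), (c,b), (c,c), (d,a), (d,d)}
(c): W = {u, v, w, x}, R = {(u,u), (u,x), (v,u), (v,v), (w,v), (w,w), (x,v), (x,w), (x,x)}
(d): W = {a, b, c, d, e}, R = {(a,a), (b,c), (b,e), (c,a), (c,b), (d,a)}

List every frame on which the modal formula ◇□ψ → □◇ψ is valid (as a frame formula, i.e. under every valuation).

(a), (c)

The schema corresponds to convergence: ∀x ∀y ∀z (Rxy ∧ Rxz → ∃w (Ryw ∧ Rzw)).
(a): condition met.
(b): fails — Rac and Rad but c and d have no common successor.
(c): condition met.
(d): fails — Rbc and Rbe but c and e have no common successor.
Valid on: (a), (c).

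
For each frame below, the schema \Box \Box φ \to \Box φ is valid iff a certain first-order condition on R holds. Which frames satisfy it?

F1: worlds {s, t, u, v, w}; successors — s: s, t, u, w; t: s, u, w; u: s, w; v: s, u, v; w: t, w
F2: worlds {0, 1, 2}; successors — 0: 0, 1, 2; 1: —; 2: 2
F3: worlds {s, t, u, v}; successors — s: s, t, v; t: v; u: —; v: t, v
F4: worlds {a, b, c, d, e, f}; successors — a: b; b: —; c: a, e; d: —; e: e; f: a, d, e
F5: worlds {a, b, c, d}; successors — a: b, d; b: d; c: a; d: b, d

Frame correspondent (Sahlqvist): \forall x \forall y (Rxy \to \exists z (Rxz \wedge Rzy)) — i.e. density.
F1: satisfies the condition.
F2: satisfies the condition.
F3: satisfies the condition.
F4: fails — Rfd but no z with Rfz and Rzd.
F5: fails — Rca but no z with Rcz and Rza.

F1, F2, F3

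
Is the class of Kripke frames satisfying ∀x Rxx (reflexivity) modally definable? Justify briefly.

Yes: it is reflexivity, defined by the T schema □q → q.
Suppose □q→q is valid. At any x set V(q)={w : Rxw}. Then □q holds at x, so q holds at x, i.e. Rxx.

Definable; □q → q defines it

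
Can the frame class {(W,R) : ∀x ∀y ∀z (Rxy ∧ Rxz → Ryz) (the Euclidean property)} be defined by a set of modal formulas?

Definable; ◇q → □◇q defines it

The condition is the Euclidean property. A defining modal formula is ◇q → □◇q.
Suppose ◇q→□◇q is valid. Take Rxy, Rxz and set V(q)={y}. Then ◇q at x, so □◇q at x, so ◇q at z, so some w with Rzw has q; w=y, i.e. Rzy. By symmetry of the argument, Ryz.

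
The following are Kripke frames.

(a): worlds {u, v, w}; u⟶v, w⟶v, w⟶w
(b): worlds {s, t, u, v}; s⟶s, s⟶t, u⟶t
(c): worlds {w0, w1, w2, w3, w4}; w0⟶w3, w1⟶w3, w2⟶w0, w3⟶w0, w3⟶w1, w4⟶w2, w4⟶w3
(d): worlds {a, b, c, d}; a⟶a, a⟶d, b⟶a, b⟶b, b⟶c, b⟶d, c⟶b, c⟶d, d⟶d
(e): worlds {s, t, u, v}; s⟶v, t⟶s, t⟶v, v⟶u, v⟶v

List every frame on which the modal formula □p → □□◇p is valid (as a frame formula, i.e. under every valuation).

(c), (d)

This is the axiom for a generalized confluence (Geach) condition; its first-order frame correspondent is ∀x ∀z (xR²z → ∃w (xRw ∧ zRw)).
(a): fails — wR²v but no t with wRt and vRt.
(b): fails — sR²t but no w with sRw and tRw.
(c): ✓.
(d): ✓.
(e): fails — sR²u but no w with sRw and uRw.
Valid on: (c), (d).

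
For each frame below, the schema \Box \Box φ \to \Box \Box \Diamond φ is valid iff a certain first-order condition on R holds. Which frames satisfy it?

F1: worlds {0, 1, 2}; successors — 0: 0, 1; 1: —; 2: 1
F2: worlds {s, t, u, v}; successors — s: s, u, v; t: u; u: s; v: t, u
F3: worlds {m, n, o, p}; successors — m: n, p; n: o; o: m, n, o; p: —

F2

The schema corresponds to a generalized confluence (Geach) condition: \forall x \forall z (x R^2 z \to \exists w (x R^2 w \wedge zRw)).
F1: fails — 0R²1 but no w with 0R²w and 1Rw.
F2: ✓.
F3: fails — oR²p but no w with oR²w and pRw.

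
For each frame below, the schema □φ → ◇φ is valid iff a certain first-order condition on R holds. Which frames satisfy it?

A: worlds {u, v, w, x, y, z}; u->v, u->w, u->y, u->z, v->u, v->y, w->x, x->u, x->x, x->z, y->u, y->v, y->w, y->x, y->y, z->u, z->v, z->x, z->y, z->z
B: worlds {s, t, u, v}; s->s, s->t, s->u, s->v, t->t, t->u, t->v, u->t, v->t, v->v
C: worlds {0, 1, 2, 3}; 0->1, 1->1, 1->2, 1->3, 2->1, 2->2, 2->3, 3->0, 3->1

The schema corresponds to seriality: ∀x ∃y Rxy.
A: holds.
B: holds.
C: holds.

A, B, C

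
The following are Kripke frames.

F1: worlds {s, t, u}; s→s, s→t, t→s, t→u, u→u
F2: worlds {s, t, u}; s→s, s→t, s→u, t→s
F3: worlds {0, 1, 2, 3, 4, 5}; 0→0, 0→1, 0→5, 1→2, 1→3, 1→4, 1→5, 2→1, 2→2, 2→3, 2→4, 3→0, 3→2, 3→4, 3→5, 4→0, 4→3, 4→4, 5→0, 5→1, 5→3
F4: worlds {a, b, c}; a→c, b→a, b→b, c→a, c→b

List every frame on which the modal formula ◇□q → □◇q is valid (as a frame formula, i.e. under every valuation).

The schema corresponds to convergence: ∀x ∀y ∀z (Rxy ∧ Rxz → ∃w (Ryw ∧ Rzw)).
F1: fails — Rts and Rtu but s and u have no common successor.
F2: fails — Rsu and Rsu but u and u have no common successor.
F3: condition met.
F4: fails — Rbb and Rba but b and a have no common successor.
Valid on: F3.

F3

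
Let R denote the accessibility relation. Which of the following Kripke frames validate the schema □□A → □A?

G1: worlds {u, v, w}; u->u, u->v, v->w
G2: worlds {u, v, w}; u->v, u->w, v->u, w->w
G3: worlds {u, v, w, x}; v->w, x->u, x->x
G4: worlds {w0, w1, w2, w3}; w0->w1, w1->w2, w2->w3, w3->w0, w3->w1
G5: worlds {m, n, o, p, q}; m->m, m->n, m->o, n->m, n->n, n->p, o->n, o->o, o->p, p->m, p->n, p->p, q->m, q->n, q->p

Frame correspondent (Sahlqvist): ∀x ∀y (Rxy → ∃z (Rxz ∧ Rzy)) — i.e. density.
G1: fails — Rvw but no z with Rvz and Rzw.
G2: fails — Ruv but no z with Ruz and Rzv.
G3: fails — Rvw but no z with Rvz and Rzw.
G4: fails — Rw1w2 but no z with Rw1z and Rzw2.
G5: condition met.
Valid on: G5.

G5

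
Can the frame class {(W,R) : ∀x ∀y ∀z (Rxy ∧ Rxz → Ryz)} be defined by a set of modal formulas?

Definable; ◇q → □◇q defines it

The condition is the Euclidean property. A defining modal formula is ◇q → □◇q.
Suppose ◇q→□◇q is valid. Take Rxy, Rxz and set V(q)={y}. Then ◇q at x, so □◇q at x, so ◇q at z, so some w with Rzw has q; w=y, i.e. Rzy. By symmetry of the argument, Ryz.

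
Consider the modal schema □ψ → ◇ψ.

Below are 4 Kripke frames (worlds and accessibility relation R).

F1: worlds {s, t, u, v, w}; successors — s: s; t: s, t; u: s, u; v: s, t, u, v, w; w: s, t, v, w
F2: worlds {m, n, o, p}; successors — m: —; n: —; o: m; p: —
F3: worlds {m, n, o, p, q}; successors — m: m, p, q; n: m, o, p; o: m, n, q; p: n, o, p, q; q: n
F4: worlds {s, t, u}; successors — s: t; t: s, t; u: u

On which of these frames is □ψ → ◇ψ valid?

F1, F3, F4

This is the axiom for seriality; its first-order frame correspondent is ∀x ∃y Rxy.
F1: ✓.
F2: fails — world m has no successor.
F3: ✓.
F4: ✓.
Valid on: F1, F3, F4.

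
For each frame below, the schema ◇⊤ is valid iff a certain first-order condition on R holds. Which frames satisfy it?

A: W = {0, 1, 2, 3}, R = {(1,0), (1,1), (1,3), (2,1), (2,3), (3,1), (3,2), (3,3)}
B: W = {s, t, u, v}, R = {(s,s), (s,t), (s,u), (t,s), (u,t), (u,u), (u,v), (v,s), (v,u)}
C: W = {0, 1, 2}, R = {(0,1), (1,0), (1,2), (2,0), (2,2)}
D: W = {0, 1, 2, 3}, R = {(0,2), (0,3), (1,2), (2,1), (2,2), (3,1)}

The schema corresponds to seriality: ∀x ∃y Rxy.
A: fails — world 0 has no successor.
B: ✓.
C: ✓.
D: ✓.

B, C, D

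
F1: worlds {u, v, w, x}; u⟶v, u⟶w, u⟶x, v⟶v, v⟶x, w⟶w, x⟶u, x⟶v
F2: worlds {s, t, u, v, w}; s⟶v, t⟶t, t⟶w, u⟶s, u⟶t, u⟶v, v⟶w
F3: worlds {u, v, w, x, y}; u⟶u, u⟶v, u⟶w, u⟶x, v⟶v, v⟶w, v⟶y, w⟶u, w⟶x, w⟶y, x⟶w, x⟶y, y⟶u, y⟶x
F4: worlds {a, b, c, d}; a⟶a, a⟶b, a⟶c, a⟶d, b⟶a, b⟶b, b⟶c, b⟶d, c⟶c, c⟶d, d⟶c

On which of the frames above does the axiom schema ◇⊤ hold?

Frame correspondent (Sahlqvist): ∀x ∃y Rxy — i.e. seriality.
F1: holds.
F2: fails — world w has no successor.
F3: holds.
F4: holds.
Valid on: F1, F3, F4.

F1, F3, F4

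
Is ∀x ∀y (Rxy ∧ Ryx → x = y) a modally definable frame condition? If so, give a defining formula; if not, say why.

Any modally definable frame class is closed under surjective bounded morphisms.
The 4-cycle (worlds 0,1,2,3 with 0→1→2→3→0) is antisymmetric. Sending even-indexed worlds to a and odd-indexed worlds to b is a surjective bounded morphism onto the two-world frame with a↔b, which is not antisymmetric.
So no modal formula (or set of formulas) defines exactly the antisymmetric frames.

Not modally definable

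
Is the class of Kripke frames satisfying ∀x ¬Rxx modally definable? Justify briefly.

If a class were modally definable it would be closed under surjective bounded morphisms (Goldblatt–Thomason).
The 2-cycle (worlds w0,w1 with w0→w1→w0) is irreflexive, and the map sending every world to a single reflexive point • is a surjective bounded morphism (forth: every edge maps to (•,•); back: every world has a successor). So any modal formula valid on the 2-cycle is also valid on the reflexive point, which is not irreflexive.
So the class is not modally definable.

No — not modally definable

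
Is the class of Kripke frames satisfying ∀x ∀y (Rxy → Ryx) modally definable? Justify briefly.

Definable; q → □◇q defines it

The condition is symmetry. A defining modal formula is q → □◇q.
Suppose q→□◇q is valid. Take Rxy and set V(q)={x}. Then q at x, so □◇q at x, so ◇q at y, so some z with Ryz has q; z=x, i.e. Ryx.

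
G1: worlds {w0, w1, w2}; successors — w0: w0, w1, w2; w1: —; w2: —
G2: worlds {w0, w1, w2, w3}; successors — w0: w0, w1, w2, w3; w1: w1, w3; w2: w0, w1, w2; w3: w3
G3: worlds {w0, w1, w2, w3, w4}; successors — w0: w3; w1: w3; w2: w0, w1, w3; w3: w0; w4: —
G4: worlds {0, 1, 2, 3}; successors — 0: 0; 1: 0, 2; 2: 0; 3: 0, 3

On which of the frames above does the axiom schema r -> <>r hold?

G2

Frame correspondent (Sahlqvist): forall x Rxx — i.e. reflexivity.
G1: fails — world w1 does not see itself.
G2: satisfies the condition.
G3: fails — world w0 does not see itself.
G4: fails — world 1 does not see itself.
Valid on: G2.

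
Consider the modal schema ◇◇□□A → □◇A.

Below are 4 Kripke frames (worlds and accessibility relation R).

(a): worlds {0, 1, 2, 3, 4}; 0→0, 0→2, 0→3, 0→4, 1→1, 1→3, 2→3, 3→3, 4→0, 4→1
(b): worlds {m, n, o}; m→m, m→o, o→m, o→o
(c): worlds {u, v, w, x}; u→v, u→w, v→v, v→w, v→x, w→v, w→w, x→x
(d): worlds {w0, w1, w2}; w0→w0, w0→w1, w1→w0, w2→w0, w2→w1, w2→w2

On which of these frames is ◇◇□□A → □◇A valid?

The schema corresponds to a generalized confluence (Geach) condition: ∀x ∀y ∀z ((xR²y ∧ xRz) → ∃w (yR²w ∧ zRw)).
(a): fails — 0R²2, 0R4 but no w with 2R²w and 4Rw.
(b): condition met.
(c): fails — uR²x, uRw but no t with xR²t and wRt.
(d): condition met.
Valid on: (b), (d).

(b), (d)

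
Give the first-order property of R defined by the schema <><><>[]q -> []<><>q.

forall x forall y forall z ((x R^3 y & xRz) -> exists w (yRw & z R^2 w))

This is a Sahlqvist (Geach-type) schema ◇^3□^1q → □^1◇^2q.
Minimal-valuation argument: fix x; take any y with xR^3y and any z with xR^1z. Set V(q) to the set of worlds R-reachable from y in exactly 1 step. Then □^1q holds at y, so the antecedent holds at x; validity forces ◇^2q at z, giving a w with zR^2w and yR^1w.
First-order correspondent: forall x forall y forall z ((x R^3 y & xRz) -> exists w (yRw & z R^2 w)).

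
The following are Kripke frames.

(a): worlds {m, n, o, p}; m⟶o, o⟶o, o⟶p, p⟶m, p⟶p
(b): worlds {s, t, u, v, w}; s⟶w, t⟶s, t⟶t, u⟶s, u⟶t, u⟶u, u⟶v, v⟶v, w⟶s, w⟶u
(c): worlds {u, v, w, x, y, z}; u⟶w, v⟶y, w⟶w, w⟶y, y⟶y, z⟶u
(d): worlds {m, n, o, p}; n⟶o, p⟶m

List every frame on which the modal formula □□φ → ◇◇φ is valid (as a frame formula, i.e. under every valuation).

This is the axiom for a generalized confluence (Geach) condition; its first-order frame correspondent is ∀x ∃w (xR²w ∧ xR²w).
(a): fails — at n but no w with nR²w and nR²w.
(b): condition met.
(c): fails — at x but no t with xR²t and xR²t.
(d): fails — at m but no w with mR²w and mR²w.
Valid on: (b).

(b)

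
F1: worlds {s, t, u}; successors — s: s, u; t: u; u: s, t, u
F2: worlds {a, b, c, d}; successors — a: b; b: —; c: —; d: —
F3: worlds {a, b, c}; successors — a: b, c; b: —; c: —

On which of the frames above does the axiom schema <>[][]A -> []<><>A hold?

The schema corresponds to a generalized confluence (Geach) condition: forall x forall y forall z ((xRy & xRz) -> exists w (y R^2 w & z R^2 w)).
F1: condition met.
F2: fails — aRb, aRb but no w with bR²w and bR²w.
F3: fails — aRb, aRb but no w with bR²w and bR²w.
Valid on: F1.

F1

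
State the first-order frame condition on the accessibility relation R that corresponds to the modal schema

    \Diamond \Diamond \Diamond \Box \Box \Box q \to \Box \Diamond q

\forall x \forall y \forall z ((x R^3 y \wedge xRz) \to \exists w (y R^3 w \wedge zRw))

This is a Sahlqvist (Geach-type) schema ◇^3□^3q → □^1◇^1q.
Minimal-valuation argument: fix x; take any y with xR^3y and any z with xR^1z. Set V(q) to the set of worlds R-reachable from y in exactly 3 steps. Then □^3q holds at y, so the antecedent holds at x; validity forces ◇^1q at z, giving a w with zR^1w and yR^3w.
First-order correspondent: \forall x \forall y \forall z ((x R^3 y \wedge xRz) \to \exists w (y R^3 w \wedge zRw)).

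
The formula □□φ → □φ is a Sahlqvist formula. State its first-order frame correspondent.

Density

Suppose □□φ→□φ is valid. Take Rxy and set V(φ)={w : xR²w}. Then □□φ at x, so □φ at x, so φ at y, i.e. ∃z(Rxz∧Rzy).
The converse is a direct semantic check.
Frame condition: ∀x ∀y (Rxy → ∃z (Rxz ∧ Rzy)).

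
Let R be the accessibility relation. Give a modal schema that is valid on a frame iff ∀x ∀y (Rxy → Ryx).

The condition is symmetry. The B schema s → □◇s defines it.

s → □◇s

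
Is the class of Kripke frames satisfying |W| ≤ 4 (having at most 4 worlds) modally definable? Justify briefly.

Not definable by any modal formula

Any modally definable frame class is closed under disjoint unions.
Any modal formula valid on each of 5 disjoint one-world frames is valid on their disjoint union (validity is preserved under disjoint unions). Each one-world frame has |W|=1≤4, but the union has |W|=5.
So no modal formula (or set of formulas) defines exactly the |W|≤4 frames.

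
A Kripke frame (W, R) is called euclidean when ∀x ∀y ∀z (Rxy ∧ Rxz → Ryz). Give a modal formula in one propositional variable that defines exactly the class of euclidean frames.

◇p → □◇p

A defining formula is ◇p → □◇p (the 5 axiom).
Suppose ◇p→□◇p is valid. Take Rxy, Rxz and set V(p)={y}. Then ◇p at x, so □◇p at x, so ◇p at z, so some w with Rzw has p; w=y, i.e. Rzy. By symmetry of the argument, Ryz.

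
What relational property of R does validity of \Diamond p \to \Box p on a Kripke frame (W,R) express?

partial functionality

Suppose ◇p→□p is valid. Take Rxy, Rxz and set V(p)={y}. Then ◇p at x, so □p at x, so p at z, i.e. z=y.
The converse is a direct semantic check.
So the correspondent is partial functionality.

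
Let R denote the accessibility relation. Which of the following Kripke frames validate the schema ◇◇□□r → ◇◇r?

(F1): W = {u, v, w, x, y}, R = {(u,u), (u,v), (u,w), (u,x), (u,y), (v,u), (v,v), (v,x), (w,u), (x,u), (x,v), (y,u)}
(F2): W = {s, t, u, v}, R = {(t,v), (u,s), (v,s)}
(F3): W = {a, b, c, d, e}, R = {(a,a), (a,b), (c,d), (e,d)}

Frame correspondent (Sahlqvist): ∀x ∀y (xR²y → ∃w (yR²w ∧ xR²w)) — i.e. a generalized confluence (Geach) condition.
(F1): condition met.
(F2): fails — tR²s but no w with sR²w and tR²w.
(F3): fails — aR²b but no w with bR²w and aR²w.
Valid on: (F1).

(F1)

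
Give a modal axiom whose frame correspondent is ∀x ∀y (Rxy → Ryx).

This is symmetry; the standard corresponding axiom is B: r → □◇r.
Suppose r→□◇r is valid. Take Rxy and set V(r)={x}. Then r at x, so □◇r at x, so ◇r at y, so some z with Ryz has r; z=x, i.e. Ryx.

r → □◇r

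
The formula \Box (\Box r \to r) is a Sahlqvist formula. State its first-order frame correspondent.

Suppose □(□r→r) is valid. Take Rxy and set V(r)={w : Ryw}. Then at y, □r holds; since □(□r→r) at x, □r→r at y, so r at y, i.e. Ryy.
Conversely, any frame satisfying \forall x \forall y (Rxy \to Ryy) validates the schema.
Frame condition: \forall x \forall y (Rxy \to Ryy).

Shift-reflexivity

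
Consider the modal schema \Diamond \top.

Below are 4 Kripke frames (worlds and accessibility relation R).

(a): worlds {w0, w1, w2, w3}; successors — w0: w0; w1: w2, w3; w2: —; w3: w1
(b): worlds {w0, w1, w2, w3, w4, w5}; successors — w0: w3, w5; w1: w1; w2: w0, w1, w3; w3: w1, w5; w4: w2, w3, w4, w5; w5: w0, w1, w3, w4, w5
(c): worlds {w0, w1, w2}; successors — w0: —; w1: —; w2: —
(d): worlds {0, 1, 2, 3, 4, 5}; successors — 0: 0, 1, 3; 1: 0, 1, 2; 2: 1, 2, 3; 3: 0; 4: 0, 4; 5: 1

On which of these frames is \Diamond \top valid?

The schema corresponds to seriality: \forall x \exists y Rxy.
(a): fails — world w2 has no successor.
(b): ✓.
(c): fails — world w0 has no successor.
(d): ✓.

(b), (d)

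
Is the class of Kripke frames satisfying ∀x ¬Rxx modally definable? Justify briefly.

Any modally definable frame class is closed under surjective bounded morphisms.
The 4-cycle (worlds a,b,c,d with a→b→c→d→a) is irreflexive, and the map sending every world to a single reflexive point • is a surjective bounded morphism (forth: every edge maps to (•,•); back: every world has a successor). So any modal formula valid on the 4-cycle is also valid on the reflexive point, which is not irreflexive.
So no modal formula (or set of formulas) defines exactly the irreflexive frames.

Not definable by any modal formula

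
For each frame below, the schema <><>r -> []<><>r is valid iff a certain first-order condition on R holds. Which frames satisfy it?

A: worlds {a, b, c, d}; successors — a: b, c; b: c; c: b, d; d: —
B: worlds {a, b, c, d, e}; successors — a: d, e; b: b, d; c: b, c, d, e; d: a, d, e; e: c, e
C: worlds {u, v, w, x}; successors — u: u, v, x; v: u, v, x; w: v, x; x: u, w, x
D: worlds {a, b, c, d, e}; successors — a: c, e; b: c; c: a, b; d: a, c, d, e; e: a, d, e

C

The schema corresponds to a generalized confluence (Geach) condition: forall x forall y forall z ((x R^2 y & xRz) -> exists w (y = w & z R^2 w)).
A: fails — aR²b, aRc but no w with b=w and cR²w.
B: fails — aR²a, aRe but no w with a=w and eR²w.
C: ✓.
D: fails — aR²a, aRc but no w with a=w and cR²w.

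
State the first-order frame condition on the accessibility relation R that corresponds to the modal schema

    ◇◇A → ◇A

∀x ∀y (xR²y → ∃w (y = w ∧ xRw))

This is a Sahlqvist (Geach-type) schema ◇^2□^0A → □^0◇^1A.
Minimal-valuation argument: fix x; take any y with xR^2y and any z with xR^0z. Set V(A) to the set of worlds R-reachable from y in exactly 0 steps. Then □^0A holds at y, so the antecedent holds at x; validity forces ◇^1A at z, giving a w with zR^1w and yR^0w.
First-order correspondent: ∀x ∀y (xR²y → ∃w (y = w ∧ xRw)).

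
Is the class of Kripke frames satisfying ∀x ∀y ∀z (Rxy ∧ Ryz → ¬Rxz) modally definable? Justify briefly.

Not definable by any modal formula

If a class were modally definable it would be closed under surjective bounded morphisms (Goldblatt–Thomason).
The 3-cycle (worlds s,t,u with s→t→u→s) is intransitive. Mapping every world to a single reflexive point • is a surjective bounded morphism; the reflexive point is not intransitive (R••∧R•• but R••).
Hence intransitivity is not modally definable.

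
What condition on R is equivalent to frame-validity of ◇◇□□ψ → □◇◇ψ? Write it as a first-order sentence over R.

∀x ∀y ∀z ((xR²y ∧ xRz) → ∃w (yR²w ∧ zR²w))

This is a Sahlqvist (Geach-type) schema ◇^2□^2ψ → □^1◇^2ψ.
First-order correspondent: ∀x ∀y ∀z ((xR²y ∧ xRz) → ∃w (yR²w ∧ zR²w)).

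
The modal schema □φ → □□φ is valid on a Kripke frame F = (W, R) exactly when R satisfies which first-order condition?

Suppose □φ→□□φ is valid. Take Rxy, Ryz and set V(φ)={w : Rxw}. Then □φ at x, so □□φ at x, so □φ at y, so φ at z, i.e. Rxz.
The converse is a direct semantic check.
Frame condition: ∀x ∀y ∀z (Rxy ∧ Ryz → Rxz).

Transitivity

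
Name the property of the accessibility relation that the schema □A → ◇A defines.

seriality

This is the D axiom.
Its frame correspondent is seriality — ∀x ∃y Rxy.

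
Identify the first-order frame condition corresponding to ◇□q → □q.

the Euclidean property: ∀x ∀y ∀z (Rxy ∧ Rxz → Ryz)

This is frame-equivalent to ◇q → □◇q (substitute ¬q for q and contrapose).
Suppose ◇q→□◇q is valid. Take Rxy, Rxz and set V(q)={y}. Then ◇q at x, so □◇q at x, so ◇q at z, so some w with Rzw has q; w=y, i.e. Rzy. By symmetry of the argument, Ryz.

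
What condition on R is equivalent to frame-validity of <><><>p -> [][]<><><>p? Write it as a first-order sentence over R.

This is a Sahlqvist (Geach-type) schema ◇^3□^0p → □^2◇^3p.
Minimal-valuation argument: fix x; take any y with xR^3y and any z with xR^2z. Set V(p) to the set of worlds R-reachable from y in exactly 0 steps. Then □^0p holds at y, so the antecedent holds at x; validity forces ◇^3p at z, giving a w with zR^3w and yR^0w.
First-order correspondent: forall x forall y forall z ((x R^3 y & x R^2 z) -> exists w (y = w & z R^3 w)).

forall x forall y forall z ((x R^3 y & x R^2 z) -> exists w (y = w & z R^3 w))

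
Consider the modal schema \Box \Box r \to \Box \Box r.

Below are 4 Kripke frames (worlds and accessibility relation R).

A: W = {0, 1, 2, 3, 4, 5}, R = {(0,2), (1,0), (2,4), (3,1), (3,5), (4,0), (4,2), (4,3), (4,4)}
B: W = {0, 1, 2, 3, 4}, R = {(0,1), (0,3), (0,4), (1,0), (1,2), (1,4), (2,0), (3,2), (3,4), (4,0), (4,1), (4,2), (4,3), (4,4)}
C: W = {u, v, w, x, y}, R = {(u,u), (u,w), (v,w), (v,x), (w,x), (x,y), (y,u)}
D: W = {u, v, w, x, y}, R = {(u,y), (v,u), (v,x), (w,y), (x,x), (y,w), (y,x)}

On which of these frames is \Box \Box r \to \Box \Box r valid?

This is the axiom for a generalized confluence (Geach) condition; its first-order frame correspondent is \forall x \forall z (x R^2 z \to \exists w (x R^2 w \wedge z = w)).
A: condition met.
B: condition met.
C: condition met.
D: condition met.

A, B, C, D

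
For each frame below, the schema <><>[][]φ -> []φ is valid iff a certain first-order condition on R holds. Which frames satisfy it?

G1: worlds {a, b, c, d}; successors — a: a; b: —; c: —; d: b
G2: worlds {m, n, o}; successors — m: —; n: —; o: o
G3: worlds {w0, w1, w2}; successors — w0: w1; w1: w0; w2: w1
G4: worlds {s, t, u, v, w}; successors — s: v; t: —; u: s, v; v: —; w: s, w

The schema corresponds to a generalized confluence (Geach) condition: forall x forall y forall z ((x R^2 y & xRz) -> exists w (y R^2 w & z = w)).
G1: holds.
G2: holds.
G3: fails — w0R²w0, w0Rw1 but no w with w0R²w and w1=w.
G4: fails — uR²v, uRs but no w* with vR²w* and s=w*.

G1, G2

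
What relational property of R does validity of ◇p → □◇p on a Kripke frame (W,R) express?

The Euclidean property

Suppose ◇p→□◇p is valid. Take Rxy, Rxz and set V(p)={y}. Then ◇p at x, so □◇p at x, so ◇p at z, so some w with Rzw has p; w=y, i.e. Rzy. By symmetry of the argument, Ryz.
The converse is a direct semantic check.
Frame condition: ∀x ∀y ∀z (Rxy ∧ Rxz → Ryz).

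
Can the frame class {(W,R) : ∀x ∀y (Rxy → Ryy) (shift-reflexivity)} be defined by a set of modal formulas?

This is a Sahlqvist condition; the T□ axiom □(□q → q) defines it.

Definable; □(□q → q) defines it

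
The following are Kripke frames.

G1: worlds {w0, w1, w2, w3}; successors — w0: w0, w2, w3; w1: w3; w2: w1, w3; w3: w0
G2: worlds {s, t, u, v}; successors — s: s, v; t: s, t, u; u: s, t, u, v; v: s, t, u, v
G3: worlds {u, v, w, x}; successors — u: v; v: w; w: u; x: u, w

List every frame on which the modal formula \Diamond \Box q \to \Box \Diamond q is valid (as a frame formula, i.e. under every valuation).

G2

This is the axiom for convergence; its first-order frame correspondent is \forall x \forall y \forall z (Rxy \wedge Rxz \to \exists w (Ryw \wedge Rzw)).
G1: fails — Rw0w2 and Rw0w3 but w2 and w3 have no common successor.
G2: condition met.
G3: fails — Rxw and Rxu but w and u have no common successor.
Valid on: G2.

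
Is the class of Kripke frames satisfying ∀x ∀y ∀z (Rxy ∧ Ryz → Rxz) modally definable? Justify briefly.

The condition is transitivity. A defining modal formula is □p → □□p.
Suppose □p→□□p is valid. Take Rxy, Ryz and set V(p)={w : Rxw}. Then □p at x, so □□p at x, so □p at y, so p at z, i.e. Rxz.

Yes — defined by □p → □□p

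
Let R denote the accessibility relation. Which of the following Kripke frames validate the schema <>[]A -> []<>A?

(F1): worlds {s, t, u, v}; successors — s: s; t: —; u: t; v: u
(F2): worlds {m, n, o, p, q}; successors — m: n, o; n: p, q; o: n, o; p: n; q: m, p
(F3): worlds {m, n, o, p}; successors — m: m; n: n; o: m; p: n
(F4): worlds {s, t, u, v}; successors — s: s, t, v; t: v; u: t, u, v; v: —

(F3)

The schema corresponds to convergence: forall x forall y forall z (Rxy & Rxz -> exists w (Ryw & Rzw)).
(F1): fails — Rut and Rut but t and t have no common successor.
(F2): fails — Rmo and Rmn but o and n have no common successor.
(F3): ✓.
(F4): fails — Rsv and Rsv but v and v have no common successor.
Valid on: (F3).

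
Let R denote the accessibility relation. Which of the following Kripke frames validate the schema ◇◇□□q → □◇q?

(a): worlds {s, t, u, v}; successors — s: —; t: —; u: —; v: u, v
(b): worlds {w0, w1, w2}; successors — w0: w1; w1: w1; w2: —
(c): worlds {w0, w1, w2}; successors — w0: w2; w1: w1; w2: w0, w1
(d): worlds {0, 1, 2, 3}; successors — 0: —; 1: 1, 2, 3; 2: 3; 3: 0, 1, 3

(b)

The schema corresponds to a generalized confluence (Geach) condition: ∀x ∀y ∀z ((xR²y ∧ xRz) → ∃w (yR²w ∧ zRw)).
(a): fails — vR²u, vRu but no w with uR²w and uRw.
(b): satisfies the condition.
(c): fails — w2R²w1, w2Rw0 but no w with w1R²w and w0Rw.
(d): fails — 1R²0, 1R1 but no w with 0R²w and 1Rw.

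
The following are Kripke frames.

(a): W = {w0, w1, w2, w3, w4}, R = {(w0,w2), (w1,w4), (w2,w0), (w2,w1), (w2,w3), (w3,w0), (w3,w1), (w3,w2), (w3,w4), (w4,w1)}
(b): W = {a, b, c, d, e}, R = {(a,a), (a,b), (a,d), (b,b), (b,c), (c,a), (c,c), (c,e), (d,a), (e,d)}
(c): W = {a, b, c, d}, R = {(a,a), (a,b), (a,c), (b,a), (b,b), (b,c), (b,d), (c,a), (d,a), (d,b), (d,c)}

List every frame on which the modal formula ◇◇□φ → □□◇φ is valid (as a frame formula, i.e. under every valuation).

The schema corresponds to a generalized confluence (Geach) condition: ∀x ∀y ∀z ((xR²y ∧ xR²z) → ∃w (yRw ∧ zRw)).
(a): fails — w0R²w0, w0R²w1 but no w with w0Rw and w1Rw.
(b): fails — aR²b, aR²d but no w with bRw and dRw.
(c): holds.
Valid on: (c).

(c)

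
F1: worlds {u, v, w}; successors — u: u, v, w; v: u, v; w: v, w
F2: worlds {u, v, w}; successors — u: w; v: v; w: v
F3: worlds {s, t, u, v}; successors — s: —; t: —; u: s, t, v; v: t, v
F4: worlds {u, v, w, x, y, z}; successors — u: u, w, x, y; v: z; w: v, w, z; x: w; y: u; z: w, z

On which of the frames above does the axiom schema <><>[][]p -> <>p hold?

The schema corresponds to a generalized confluence (Geach) condition: forall x forall y (x R^2 y -> exists w (y R^2 w & xRw)).
F1: ✓.
F2: fails — uR²v but no t with vR²t and uRt.
F3: fails — uR²t but no w with tR²w and uRw.
F4: fails — yR²w but no t with wR²t and yRt.
Valid on: F1.

F1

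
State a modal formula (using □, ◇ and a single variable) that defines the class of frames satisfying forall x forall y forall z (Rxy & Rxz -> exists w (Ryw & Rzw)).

The condition is convergence. The .2 schema ◇□p → □◇p defines it.
Suppose ◇□p→□◇p is valid. Take Rxy, Rxz and set V(p)={w : Ryw}. Then □p at y so ◇□p at x, so □◇p at x, so ◇p at z, giving w with Rzw and Ryw.

◇□p → □◇p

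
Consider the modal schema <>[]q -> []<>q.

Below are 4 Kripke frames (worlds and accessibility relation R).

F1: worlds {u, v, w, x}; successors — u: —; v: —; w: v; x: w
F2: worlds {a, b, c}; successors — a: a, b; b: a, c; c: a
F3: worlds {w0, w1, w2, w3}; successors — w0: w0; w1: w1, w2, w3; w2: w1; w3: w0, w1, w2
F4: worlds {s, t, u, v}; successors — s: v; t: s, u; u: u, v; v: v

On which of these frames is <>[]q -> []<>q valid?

F2, F4

The schema corresponds to convergence: forall x forall y forall z (Rxy & Rxz -> exists w (Ryw & Rzw)).
F1: fails — Rwv and Rwv but v and v have no common successor.
F2: holds.
F3: fails — Rw3w1 and Rw3w0 but w1 and w0 have no common successor.
F4: holds.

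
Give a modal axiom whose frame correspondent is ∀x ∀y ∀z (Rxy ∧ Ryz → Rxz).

A defining formula is □p → □□p (the 4 axiom).
Suppose □p→□□p is valid. Take Rxy, Ryz and set V(p)={w : Rxw}. Then □p at x, so □□p at x, so □p at y, so p at z, i.e. Rxz.

□p → □□p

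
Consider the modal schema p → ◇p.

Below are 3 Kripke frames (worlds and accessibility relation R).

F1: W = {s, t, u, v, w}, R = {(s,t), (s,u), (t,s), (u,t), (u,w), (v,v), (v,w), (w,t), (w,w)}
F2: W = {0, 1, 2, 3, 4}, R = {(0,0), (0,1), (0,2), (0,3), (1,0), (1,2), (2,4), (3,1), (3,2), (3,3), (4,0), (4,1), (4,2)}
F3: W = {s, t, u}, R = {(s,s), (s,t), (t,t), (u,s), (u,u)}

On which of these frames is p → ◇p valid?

Frame correspondent (Sahlqvist): ∀x Rxx — i.e. reflexivity.
F1: fails — world s does not see itself.
F2: fails — world 1 does not see itself.
F3: condition met.

F3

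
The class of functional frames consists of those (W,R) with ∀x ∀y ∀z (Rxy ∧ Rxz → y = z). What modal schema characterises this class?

A defining formula is ◇q → □q (the CD axiom).
Suppose ◇q→□q is valid. Take Rxy, Rxz and set V(q)={y}. Then ◇q at x, so □q at x, so q at z, i.e. z=y.

◇q → □q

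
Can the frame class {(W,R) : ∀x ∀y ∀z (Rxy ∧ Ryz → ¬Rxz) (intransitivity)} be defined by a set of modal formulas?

No

Any modally definable frame class is closed under surjective bounded morphisms.
The 7-cycle (worlds a,b,c,d,e,f,g with a→b→c→d→e→f→g→a) is intransitive. Mapping every world to a single reflexive point • is a surjective bounded morphism; the reflexive point is not intransitive (R••∧R•• but R••).
So the class is not modally definable.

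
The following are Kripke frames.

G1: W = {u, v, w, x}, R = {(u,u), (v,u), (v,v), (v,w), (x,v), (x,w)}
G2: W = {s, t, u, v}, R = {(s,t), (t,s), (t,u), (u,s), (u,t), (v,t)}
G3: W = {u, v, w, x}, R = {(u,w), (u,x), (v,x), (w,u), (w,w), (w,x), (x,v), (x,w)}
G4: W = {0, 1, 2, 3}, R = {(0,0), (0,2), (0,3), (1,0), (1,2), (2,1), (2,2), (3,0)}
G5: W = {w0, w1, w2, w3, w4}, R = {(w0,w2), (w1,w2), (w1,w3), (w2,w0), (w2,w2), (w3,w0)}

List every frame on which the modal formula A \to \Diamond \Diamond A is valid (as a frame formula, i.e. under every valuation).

G3, G4

The schema corresponds to a generalized confluence (Geach) condition: \forall x \exists w (x = w \wedge x R^2 w).
G1: fails — at w but no t with w=t and wR²t.
G2: fails — at v but no w with v=w and vR²w.
G3: condition met.
G4: condition met.
G5: fails — at w1 but no w with w1=w and w1R²w.
Valid on: G3, G4.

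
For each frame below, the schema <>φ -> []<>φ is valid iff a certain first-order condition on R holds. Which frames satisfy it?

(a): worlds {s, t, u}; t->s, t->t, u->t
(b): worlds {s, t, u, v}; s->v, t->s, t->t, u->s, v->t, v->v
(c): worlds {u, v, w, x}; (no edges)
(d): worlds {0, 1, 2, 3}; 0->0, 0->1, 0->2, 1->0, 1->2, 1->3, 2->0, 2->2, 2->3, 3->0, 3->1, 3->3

(c)

Frame correspondent (Sahlqvist): forall x forall y forall z (Rxy & Rxz -> Ryz) — i.e. the Euclidean property.
(a): fails — Rts and Rtt but not Rst.
(b): fails — Rts and Rts but not Rss.
(c): satisfies the condition.
(d): fails — R02 and R01 but not R21.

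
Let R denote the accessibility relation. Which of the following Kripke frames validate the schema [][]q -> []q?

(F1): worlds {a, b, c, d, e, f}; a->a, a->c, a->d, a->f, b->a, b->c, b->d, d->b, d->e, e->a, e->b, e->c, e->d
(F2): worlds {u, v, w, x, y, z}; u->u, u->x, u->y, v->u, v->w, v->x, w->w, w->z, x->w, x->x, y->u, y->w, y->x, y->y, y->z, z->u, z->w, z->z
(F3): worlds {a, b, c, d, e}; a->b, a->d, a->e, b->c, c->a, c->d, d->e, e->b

(F2)

The schema corresponds to density: forall x forall y (Rxy -> exists z (Rxz & Rzy)).
(F1): fails — Rde but no z with Rdz and Rze.
(F2): ✓.
(F3): fails — Rbc but no z with Rbz and Rzc.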